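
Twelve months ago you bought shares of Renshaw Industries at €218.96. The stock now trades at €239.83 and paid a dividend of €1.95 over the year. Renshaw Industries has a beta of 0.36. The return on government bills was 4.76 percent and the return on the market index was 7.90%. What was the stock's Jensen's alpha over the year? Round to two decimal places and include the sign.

+4.53%

Realised HPR = (P1 + D1 − P0) / P0 = (239.83 + 1.95 − 218.96) / 218.96 = 22.82 / 218.96 = 10.4220%
MRP = 7.90% − 4.76% = 3.14%
CAPM required = R_f + β·MRP = 4.76% + 0.36 × 3.14% = 5.8904%
α = realised − required = 10.4220% − 5.8904% = +4.53%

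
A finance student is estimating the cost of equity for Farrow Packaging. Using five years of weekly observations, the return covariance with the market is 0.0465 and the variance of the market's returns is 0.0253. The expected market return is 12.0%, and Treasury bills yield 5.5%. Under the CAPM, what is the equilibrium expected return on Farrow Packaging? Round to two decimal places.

β = Cov(R_i, R_m) / Var(R_m) = 0.0465 / 0.0253 = 1.8379
MRP = 12.0% − 5.5% = 6.50%
E(R) = R_f + β × MRP = 5.5% + 1.8379 × 6.5% = 17.45%

17.45%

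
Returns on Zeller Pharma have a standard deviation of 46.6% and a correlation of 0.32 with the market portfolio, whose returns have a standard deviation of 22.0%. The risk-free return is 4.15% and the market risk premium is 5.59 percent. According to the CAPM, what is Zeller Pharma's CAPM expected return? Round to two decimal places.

7.94%

β = ρ × σ_i / σ_m = 0.32 × 46.6% / 22.0% = 0.6778
E(R) = 4.15% + 0.6778 × 5.59% = 7.94%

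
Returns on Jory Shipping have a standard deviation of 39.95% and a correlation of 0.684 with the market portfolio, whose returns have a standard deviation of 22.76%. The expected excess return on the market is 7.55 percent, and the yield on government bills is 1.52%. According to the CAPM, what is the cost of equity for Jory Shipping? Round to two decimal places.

β = ρ × σ_i / σ_m = 0.684 × 39.95% / 22.76% = 1.2006
E(R) = 1.52% + 1.2006 × 7.55% = 10.58%

10.58%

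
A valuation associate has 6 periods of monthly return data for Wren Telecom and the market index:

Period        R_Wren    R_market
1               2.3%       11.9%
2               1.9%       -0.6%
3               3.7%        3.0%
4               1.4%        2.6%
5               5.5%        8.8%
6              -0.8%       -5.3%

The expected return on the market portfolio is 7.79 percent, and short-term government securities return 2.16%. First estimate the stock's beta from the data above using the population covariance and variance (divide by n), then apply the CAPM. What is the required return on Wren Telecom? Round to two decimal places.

3.50%

Mean R_i = (2.3 + 1.9 + 3.7 + 1.4 + 5.5 − 0.8) / 6 = 2.3333%
Mean R_m = (11.9 − 0.6 + 3.0 + 2.6 + 8.8 − 5.3) / 6 = 3.4000%
Σ(R_i − R̄_i)(R_m − R̄_m) = 46.0100  ⇒  Cov = 46.0100 / 6 = 7.6683
Σ(R_m − R̄_m)² = 193.9000  ⇒  Var(R_m) = 193.9000 / 6 = 32.3167
β = Cov / Var(R_m) = 7.6683 / 32.3167 = 0.2373
MRP = 7.79% − 2.16% = 5.63%
E(R) = R_f + β × MRP = 2.16% + 0.2373 × 5.63% = 3.50%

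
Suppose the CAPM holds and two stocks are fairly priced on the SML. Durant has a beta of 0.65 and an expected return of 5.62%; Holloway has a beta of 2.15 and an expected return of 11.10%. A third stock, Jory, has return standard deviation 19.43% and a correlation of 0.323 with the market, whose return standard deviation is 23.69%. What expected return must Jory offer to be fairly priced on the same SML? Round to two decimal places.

4.21%

MRP = (11.10% − 5.62%) / (2.15 − 0.65) = 3.6533%
R_f = 5.62% − 0.65 × 3.6533% = 3.2454%
β_Jory = ρ·σ_i/σ_m = 0.323 × 19.43 / 23.69 = 0.2649
E(R_Jory) = R_f + β × MRP = 3.2454% + 0.2649 × 3.6533% = 4.21%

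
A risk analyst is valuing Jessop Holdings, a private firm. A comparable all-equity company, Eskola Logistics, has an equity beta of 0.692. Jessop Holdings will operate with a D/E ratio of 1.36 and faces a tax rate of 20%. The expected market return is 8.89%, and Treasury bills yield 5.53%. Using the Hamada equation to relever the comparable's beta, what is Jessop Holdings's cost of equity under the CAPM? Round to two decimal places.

10.38%

β_L = β_U × [1 + (1 − t)(D/E)] = 0.692 × [1 + (1 − 0.20) × 1.36]
    = 0.692 × [1 + 0.80 × 1.36] = 0.692 × 2.0880 = 1.4449
MRP = 8.89% − 5.53% = 3.36%
E(R) = R_f + β_L × MRP = 5.53% + 1.4449 × 3.36% = 10.38%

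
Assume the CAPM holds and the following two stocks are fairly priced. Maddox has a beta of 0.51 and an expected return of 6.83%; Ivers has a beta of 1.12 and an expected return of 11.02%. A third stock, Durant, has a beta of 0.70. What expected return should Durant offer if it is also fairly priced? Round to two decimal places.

8.14%

MRP (SML slope) = (11.02% − 6.83%) / (1.12 − 0.51) = 4.19% / 0.61 = 6.8689%
R_f (intercept) = 6.83% − 0.51 × 6.8689% = 3.3269%
E(R_Durant) = R_f + β × MRP = 3.3269% + 0.70 × 6.8689% = 8.14%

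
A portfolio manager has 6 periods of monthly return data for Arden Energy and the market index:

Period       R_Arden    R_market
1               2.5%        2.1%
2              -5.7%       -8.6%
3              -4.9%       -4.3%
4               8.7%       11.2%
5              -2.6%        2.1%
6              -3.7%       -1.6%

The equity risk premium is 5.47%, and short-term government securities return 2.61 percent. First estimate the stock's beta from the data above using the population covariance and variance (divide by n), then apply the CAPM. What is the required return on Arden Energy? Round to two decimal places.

6.77%

Mean R_i = (2.5 − 5.7 − 4.9 + 8.7 − 2.6 − 3.7) / 6 = -0.9500%
Mean R_m = (2.1 − 8.6 − 4.3 + 11.2 + 2.1 − 1.6) / 6 = 0.1500%
Σ(R_i − R̄_i)(R_m − R̄_m) = 174.0950  ⇒  Cov = 174.0950 / 6 = 29.0158
Σ(R_m − R̄_m)² = 229.1350  ⇒  Var(R_m) = 229.1350 / 6 = 38.1892
β = Cov / Var(R_m) = 29.0158 / 38.1892 = 0.7598
E(R) = R_f + β × MRP = 2.61% + 0.7598 × 5.47% = 6.77%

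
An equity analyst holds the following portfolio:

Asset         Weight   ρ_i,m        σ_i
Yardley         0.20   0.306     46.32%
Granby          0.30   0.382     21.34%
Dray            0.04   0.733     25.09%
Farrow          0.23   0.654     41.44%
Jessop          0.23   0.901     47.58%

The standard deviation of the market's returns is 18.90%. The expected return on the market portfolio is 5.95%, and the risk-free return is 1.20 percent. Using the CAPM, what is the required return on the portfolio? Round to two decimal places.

β_Yardley = 0.306 × 46.32% / 18.90% = 0.7499
β_Granby = 0.382 × 21.34% / 18.90% = 0.4313
β_Dray = 0.733 × 25.09% / 18.90% = 0.9731
β_Farrow = 0.654 × 41.44% / 18.90% = 1.4340
β_Jessop = 0.901 × 47.58% / 18.90% = 2.2682
β_P = Σ w_i β_i = 0.20×0.7499 + 0.30×0.4313 + 0.04×0.9731 + 0.23×1.4340 + 0.23×2.2682 = 1.1698
MRP = 5.95% − 1.20% = 4.75%
E(R_P) = R_f + β_P × MRP = 1.20% + 1.1698 × 4.75% = 6.76%

6.76%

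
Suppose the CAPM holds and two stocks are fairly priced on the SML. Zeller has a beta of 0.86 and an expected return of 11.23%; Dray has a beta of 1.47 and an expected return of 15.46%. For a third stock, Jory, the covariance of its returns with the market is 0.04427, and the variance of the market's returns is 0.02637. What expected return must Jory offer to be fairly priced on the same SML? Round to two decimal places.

16.91%

MRP = (15.46% − 11.23%) / (1.47 − 0.86) = 6.9344%
R_f = 11.23% − 0.86 × 6.9344% = 5.2664%
β_Jory = Cov / Var(R_m) = 0.04427 / 0.02637 = 1.6788
E(R_Jory) = R_f + β × MRP = 5.2664% + 1.6788 × 6.9344% = 16.91%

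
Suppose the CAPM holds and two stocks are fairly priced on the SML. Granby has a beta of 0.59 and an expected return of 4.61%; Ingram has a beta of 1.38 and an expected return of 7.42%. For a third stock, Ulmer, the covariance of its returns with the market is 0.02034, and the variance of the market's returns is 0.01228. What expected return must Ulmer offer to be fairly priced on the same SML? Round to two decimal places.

8.40%

MRP = (7.42% − 4.61%) / (1.38 − 0.59) = 3.5570%
R_f = 4.61% − 0.59 × 3.5570% = 2.5114%
β_Ulmer = Cov / Var(R_m) = 0.02034 / 0.01228 = 1.6564
E(R_Ulmer) = R_f + β × MRP = 2.5114% + 1.6564 × 3.5570% = 8.40%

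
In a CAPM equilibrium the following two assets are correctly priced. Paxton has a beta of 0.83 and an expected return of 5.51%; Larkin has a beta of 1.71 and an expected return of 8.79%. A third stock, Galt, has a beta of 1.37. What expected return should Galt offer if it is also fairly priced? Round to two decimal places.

MRP (SML slope) = (8.79% − 5.51%) / (1.71 − 0.83) = 3.28% / 0.88 = 3.7273%
R_f (intercept) = 5.51% − 0.83 × 3.7273% = 2.4163%
E(R_Galt) = R_f + β × MRP = 2.4163% + 1.37 × 3.7273% = 7.52%

7.52%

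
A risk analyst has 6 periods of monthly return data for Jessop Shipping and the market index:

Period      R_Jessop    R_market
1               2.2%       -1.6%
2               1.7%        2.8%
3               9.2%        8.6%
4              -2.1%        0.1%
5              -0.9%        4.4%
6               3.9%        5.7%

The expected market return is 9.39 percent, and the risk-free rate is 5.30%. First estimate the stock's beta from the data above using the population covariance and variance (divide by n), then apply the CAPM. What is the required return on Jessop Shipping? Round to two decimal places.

8.34%

Mean R_i = (2.2 + 1.7 + 9.2 − 2.1 − 0.9 + 3.9) / 6 = 2.3333%
Mean R_m = (-1.6 + 2.8 + 8.6 + 0.1 + 4.4 + 5.7) / 6 = 3.3333%
Σ(R_i − R̄_i)(R_m − R̄_m) = 51.7533  ⇒  Cov = 51.7533 / 6 = 8.6256
Σ(R_m − R̄_m)² = 69.5533  ⇒  Var(R_m) = 69.5533 / 6 = 11.5922
β = Cov / Var(R_m) = 8.6256 / 11.5922 = 0.7441
MRP = 9.39% − 5.30% = 4.09%
E(R) = R_f + β × MRP = 5.30% + 0.7441 × 4.09% = 8.34%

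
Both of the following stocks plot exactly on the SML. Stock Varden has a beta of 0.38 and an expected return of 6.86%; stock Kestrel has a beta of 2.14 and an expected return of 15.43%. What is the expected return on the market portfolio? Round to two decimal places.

Both satisfy E(R) = R_f + β·MRP, so the slope of the SML is
MRP = (15.43% − 6.86%) / (2.14 − 0.38) = 8.57% / 1.76 = 4.8693%
R_f = E(R_Varden) − β_Varden·MRP = 6.86% − 0.38 × 4.8693% = 5.0097%
E(R_m) = R_f + MRP = 5.0097% + 4.8693% = 9.88%

9.88%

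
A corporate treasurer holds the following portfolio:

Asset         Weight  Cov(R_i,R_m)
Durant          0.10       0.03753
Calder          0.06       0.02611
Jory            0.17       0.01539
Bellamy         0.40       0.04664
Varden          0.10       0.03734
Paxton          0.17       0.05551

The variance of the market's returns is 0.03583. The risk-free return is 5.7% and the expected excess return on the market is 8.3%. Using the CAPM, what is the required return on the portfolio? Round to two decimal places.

14.91%

β_Durant = 0.03753 / 0.03583 = 1.0474
β_Calder = 0.02611 / 0.03583 = 0.7287
β_Jory = 0.01539 / 0.03583 = 0.4295
β_Bellamy = 0.04664 / 0.03583 = 1.3017
β_Varden = 0.03734 / 0.03583 = 1.0421
β_Paxton = 0.05551 / 0.03583 = 1.5493
β_P = Σ w_i β_i = 0.10×1.0474 + 0.06×0.7287 + 0.17×0.4295 + 0.40×1.3017 + 0.10×1.0421 + 0.17×1.5493 = 1.1097
E(R_P) = R_f + β_P × MRP = 5.7% + 1.1097 × 8.3% = 14.91%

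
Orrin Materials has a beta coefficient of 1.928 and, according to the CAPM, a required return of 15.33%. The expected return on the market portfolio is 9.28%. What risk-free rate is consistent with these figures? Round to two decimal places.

2.76%

E(R) = R_f + β(E(R_m) − R_f) = R_f(1 − β) + β·E(R_m)
15.33% = R_f × (1 − 1.928) + 1.928 × 9.28%
15.33% = R_f × -0.928 + 17.89184%
R_f = (15.33% − 17.89184%) / -0.928 = 2.76%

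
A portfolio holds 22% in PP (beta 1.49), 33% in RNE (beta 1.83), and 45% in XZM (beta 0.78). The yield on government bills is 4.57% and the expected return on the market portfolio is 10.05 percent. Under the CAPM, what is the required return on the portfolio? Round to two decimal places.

11.60%

β_P = Σ w_i β_i = 0.22×1.49 + 0.33×1.83 + 0.45×0.78 = 1.2827
MRP = 10.05% − 4.57% = 5.48%
E(R_P) = R_f + β_P × MRP = 4.57% + 1.2827 × 5.48% = 11.60%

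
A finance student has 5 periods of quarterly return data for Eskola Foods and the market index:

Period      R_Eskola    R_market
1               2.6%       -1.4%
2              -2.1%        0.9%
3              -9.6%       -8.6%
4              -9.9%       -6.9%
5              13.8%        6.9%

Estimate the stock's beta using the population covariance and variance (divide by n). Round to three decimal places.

1.487

Mean R_i = (2.6 − 2.1 − 9.6 − 9.9 + 13.8) / 5 = -1.0400%
Mean R_m = (-1.4 + 0.9 − 8.6 − 6.9 + 6.9) / 5 = -1.8200%
Σ(R_i − R̄_i)(R_m − R̄_m) = 231.0960  ⇒  Cov = 231.0960 / 5 = 46.2192
Σ(R_m − R̄_m)² = 155.3880  ⇒  Var(R_m) = 155.3880 / 5 = 31.0776
β = Cov / Var(R_m) = 46.2192 / 31.0776 = 1.4872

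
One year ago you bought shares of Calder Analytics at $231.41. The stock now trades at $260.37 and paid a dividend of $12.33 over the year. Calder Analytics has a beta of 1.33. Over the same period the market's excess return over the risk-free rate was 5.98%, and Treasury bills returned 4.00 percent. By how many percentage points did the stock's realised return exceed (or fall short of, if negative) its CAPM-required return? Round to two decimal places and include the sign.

+5.89%

Realised HPR = (P1 + D1 − P0) / P0 = (260.37 + 12.33 − 231.41) / 231.41 = 41.29 / 231.41 = 17.8428%
CAPM required = R_f + β·MRP = 4.00% + 1.33 × 5.98% = 11.9534%
α = realised − required = 17.8428% − 11.9534% = +5.89%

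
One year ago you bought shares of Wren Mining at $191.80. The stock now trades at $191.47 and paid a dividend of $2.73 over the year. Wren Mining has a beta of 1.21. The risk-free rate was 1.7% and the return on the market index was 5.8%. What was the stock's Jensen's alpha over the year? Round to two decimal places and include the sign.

-5.41%

Realised HPR = (P1 + D1 − P0) / P0 = (191.47 + 2.73 − 191.80) / 191.80 = 2.40 / 191.80 = 1.2513%
MRP = 5.8% − 1.7% = 4.10%
CAPM required = R_f + β·MRP = 1.7% + 1.21 × 4.1% = 6.6610%
α = realised − required = 1.2513% − 6.6610% = -5.41%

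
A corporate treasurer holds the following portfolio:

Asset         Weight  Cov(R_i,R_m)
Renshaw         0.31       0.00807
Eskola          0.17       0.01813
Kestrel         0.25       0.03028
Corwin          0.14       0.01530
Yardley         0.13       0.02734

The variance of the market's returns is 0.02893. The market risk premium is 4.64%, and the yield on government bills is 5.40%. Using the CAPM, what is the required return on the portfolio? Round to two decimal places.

β_Renshaw = 0.00807 / 0.02893 = 0.2789
β_Eskola = 0.01813 / 0.02893 = 0.6267
β_Kestrel = 0.03028 / 0.02893 = 1.0467
β_Corwin = 0.01530 / 0.02893 = 0.5289
β_Yardley = 0.02734 / 0.02893 = 0.9450
β_P = Σ w_i β_i = 0.31×0.2789 + 0.17×0.6267 + 0.25×1.0467 + 0.14×0.5289 + 0.13×0.9450 = 0.6516
E(R_P) = R_f + β_P × MRP = 5.40% + 0.6516 × 4.64% = 8.42%

8.42%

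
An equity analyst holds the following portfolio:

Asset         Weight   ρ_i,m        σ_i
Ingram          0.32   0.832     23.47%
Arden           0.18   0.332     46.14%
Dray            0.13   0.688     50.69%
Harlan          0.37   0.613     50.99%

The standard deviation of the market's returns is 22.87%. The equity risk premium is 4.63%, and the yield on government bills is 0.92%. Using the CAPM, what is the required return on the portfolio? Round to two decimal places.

β_Ingram = 0.832 × 23.47% / 22.87% = 0.8538
β_Arden = 0.332 × 46.14% / 22.87% = 0.6698
β_Dray = 0.688 × 50.69% / 22.87% = 1.5249
β_Harlan = 0.613 × 50.99% / 22.87% = 1.3667
β_P = Σ w_i β_i = 0.32×0.8538 + 0.18×0.6698 + 0.13×1.5249 + 0.37×1.3667 = 1.0977
E(R_P) = R_f + β_P × MRP = 0.92% + 1.0977 × 4.63% = 6.00%

6.00%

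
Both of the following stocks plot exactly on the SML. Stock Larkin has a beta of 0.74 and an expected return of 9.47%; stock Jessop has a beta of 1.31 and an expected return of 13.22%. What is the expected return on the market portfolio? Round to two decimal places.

Both satisfy E(R) = R_f + β·MRP, so the slope of the SML is
MRP = (13.22% − 9.47%) / (1.31 − 0.74) = 3.75% / 0.57 = 6.5789%
R_f = E(R_Larkin) − β_Larkin·MRP = 9.47% − 0.74 × 6.5789% = 4.6016%
E(R_m) = R_f + MRP = 4.6016% + 6.5789% = 11.18%

11.18%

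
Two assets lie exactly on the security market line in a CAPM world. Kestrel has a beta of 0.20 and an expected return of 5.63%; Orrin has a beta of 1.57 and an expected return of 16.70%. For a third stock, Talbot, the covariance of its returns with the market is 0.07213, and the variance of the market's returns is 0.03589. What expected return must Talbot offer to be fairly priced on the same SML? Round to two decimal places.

MRP = (16.70% − 5.63%) / (1.57 − 0.20) = 8.0803%
R_f = 5.63% − 0.20 × 8.0803% = 4.0139%
β_Talbot = Cov / Var(R_m) = 0.07213 / 0.03589 = 2.0098
E(R_Talbot) = R_f + β × MRP = 4.0139% + 2.0098 × 8.0803% = 20.25%

20.25%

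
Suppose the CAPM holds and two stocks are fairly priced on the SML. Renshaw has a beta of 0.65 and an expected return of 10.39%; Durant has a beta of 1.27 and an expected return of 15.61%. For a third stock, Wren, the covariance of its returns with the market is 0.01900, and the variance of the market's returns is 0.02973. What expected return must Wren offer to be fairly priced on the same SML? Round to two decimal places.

10.30%

MRP = (15.61% − 10.39%) / (1.27 − 0.65) = 8.4194%
R_f = 10.39% − 0.65 × 8.4194% = 4.9174%
β_Wren = Cov / Var(R_m) = 0.01900 / 0.02973 = 0.6391
E(R_Wren) = R_f + β × MRP = 4.9174% + 0.6391 × 8.4194% = 10.30%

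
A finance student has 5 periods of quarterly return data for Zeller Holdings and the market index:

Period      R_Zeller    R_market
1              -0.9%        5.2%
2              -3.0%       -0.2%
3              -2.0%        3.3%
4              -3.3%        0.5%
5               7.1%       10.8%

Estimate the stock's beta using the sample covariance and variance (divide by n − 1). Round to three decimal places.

Mean R_i = (-0.9 − 3.0 − 2.0 − 3.3 + 7.1) / 5 = -0.4200%
Mean R_m = (5.2 − 0.2 + 3.3 + 0.5 + 10.8) / 5 = 3.9200%
Σ(R_i − R̄_i)(R_m − R̄_m) = 72.5820  ⇒  Cov = 72.5820 / 4 = 18.1455
Σ(R_m − R̄_m)² = 78.0280  ⇒  Var(R_m) = 78.0280 / 4 = 19.5070
β = Cov / Var(R_m) = 18.1455 / 19.5070 = 0.9302

0.930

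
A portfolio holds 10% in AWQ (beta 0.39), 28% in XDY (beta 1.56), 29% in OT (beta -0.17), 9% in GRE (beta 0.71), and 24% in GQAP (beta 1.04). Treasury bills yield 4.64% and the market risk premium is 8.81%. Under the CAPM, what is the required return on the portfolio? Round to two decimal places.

β_P = Σ w_i β_i = 0.10×0.39 + 0.28×1.56 + 0.29×-0.17 + 0.09×0.71 + 0.24×1.04 = 0.7400
E(R_P) = R_f + β_P × MRP = 4.64% + 0.7400 × 8.81% = 11.16%

11.16%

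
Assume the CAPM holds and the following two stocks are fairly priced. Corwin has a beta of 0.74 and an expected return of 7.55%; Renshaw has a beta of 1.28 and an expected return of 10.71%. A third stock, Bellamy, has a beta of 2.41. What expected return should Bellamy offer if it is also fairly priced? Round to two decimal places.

17.32%

MRP (SML slope) = (10.71% − 7.55%) / (1.28 − 0.74) = 3.16% / 0.54 = 5.8519%
R_f (intercept) = 7.55% − 0.74 × 5.8519% = 3.2196%
E(R_Bellamy) = R_f + β × MRP = 3.2196% + 2.41 × 5.8519% = 17.32%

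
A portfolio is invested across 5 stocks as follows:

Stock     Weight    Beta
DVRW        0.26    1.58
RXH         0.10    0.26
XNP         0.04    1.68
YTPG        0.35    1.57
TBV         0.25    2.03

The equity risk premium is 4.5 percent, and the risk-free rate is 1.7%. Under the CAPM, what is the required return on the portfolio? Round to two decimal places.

8.72%

β_P = Σ w_i β_i = 0.26×1.58 + 0.10×0.26 + 0.04×1.68 + 0.35×1.57 + 0.25×2.03 = 1.5610
E(R_P) = R_f + β_P × MRP = 1.7% + 1.5610 × 4.5% = 8.72%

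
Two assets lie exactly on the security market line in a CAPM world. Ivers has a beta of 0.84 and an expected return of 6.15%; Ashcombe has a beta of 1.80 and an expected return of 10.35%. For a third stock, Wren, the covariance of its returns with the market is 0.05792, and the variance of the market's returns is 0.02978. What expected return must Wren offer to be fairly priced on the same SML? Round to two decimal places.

10.98%

MRP = (10.35% − 6.15%) / (1.80 − 0.84) = 4.3750%
R_f = 6.15% − 0.84 × 4.3750% = 2.4750%
β_Wren = Cov / Var(R_m) = 0.05792 / 0.02978 = 1.9449
E(R_Wren) = R_f + β × MRP = 2.4750% + 1.9449 × 4.3750% = 10.98%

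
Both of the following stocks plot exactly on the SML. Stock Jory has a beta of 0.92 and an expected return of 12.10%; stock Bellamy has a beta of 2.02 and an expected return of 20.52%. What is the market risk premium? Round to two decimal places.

7.65%

Both satisfy E(R) = R_f + β·MRP, so the slope of the SML is
MRP = (20.52% − 12.10%) / (2.02 − 0.92) = 8.42% / 1.10 = 7.6545%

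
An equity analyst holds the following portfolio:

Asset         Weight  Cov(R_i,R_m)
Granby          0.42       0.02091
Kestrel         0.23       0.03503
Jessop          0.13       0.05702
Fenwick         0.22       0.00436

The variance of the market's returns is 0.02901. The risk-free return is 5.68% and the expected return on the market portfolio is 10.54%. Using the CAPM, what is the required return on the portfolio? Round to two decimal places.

β_Granby = 0.02091 / 0.02901 = 0.7208
β_Kestrel = 0.03503 / 0.02901 = 1.2075
β_Jessop = 0.05702 / 0.02901 = 1.9655
β_Fenwick = 0.00436 / 0.02901 = 0.1503
β_P = Σ w_i β_i = 0.42×0.7208 + 0.23×1.2075 + 0.13×1.9655 + 0.22×0.1503 = 0.8690
MRP = 10.54% − 5.68% = 4.86%
E(R_P) = R_f + β_P × MRP = 5.68% + 0.8690 × 4.86% = 9.90%

9.90%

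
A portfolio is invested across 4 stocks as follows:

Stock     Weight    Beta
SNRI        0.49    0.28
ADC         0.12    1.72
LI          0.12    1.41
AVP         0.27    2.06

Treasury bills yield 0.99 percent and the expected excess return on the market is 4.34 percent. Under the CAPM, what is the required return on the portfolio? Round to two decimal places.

β_P = Σ w_i β_i = 0.49×0.28 + 0.12×1.72 + 0.12×1.41 + 0.27×2.06 = 1.0690
E(R_P) = R_f + β_P × MRP = 0.99% + 1.0690 × 4.34% = 5.63%

5.63%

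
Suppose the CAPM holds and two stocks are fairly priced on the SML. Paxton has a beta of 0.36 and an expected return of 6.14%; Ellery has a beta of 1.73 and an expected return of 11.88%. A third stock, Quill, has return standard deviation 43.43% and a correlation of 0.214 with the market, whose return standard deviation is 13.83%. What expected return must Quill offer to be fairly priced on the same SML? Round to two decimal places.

7.45%

MRP = (11.88% − 6.14%) / (1.73 − 0.36) = 4.1898%
R_f = 6.14% − 0.36 × 4.1898% = 4.6317%
β_Quill = ρ·σ_i/σ_m = 0.214 × 43.43 / 13.83 = 0.6720
E(R_Quill) = R_f + β × MRP = 4.6317% + 0.6720 × 4.1898% = 7.45%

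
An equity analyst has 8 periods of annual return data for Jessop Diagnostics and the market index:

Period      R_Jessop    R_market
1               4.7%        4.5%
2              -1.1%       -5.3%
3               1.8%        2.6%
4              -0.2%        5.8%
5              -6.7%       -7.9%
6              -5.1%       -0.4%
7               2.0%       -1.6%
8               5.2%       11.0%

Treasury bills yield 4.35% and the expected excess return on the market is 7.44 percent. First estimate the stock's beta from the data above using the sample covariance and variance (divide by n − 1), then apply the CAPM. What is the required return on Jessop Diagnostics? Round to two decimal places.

8.24%

Mean R_i = (4.7 − 1.1 + 1.8 − 0.2 − 6.7 − 5.1 + 2.0 + 5.2) / 8 = 0.0750%
Mean R_m = (4.5 − 5.3 + 2.6 + 5.8 − 7.9 − 0.4 − 1.6 + 11.0) / 8 = 1.0875%
Σ(R_i − R̄_i)(R_m − R̄_m) = 138.8175  ⇒  Cov = 138.8175 / 7 = 19.8311
Σ(R_m − R̄_m)² = 265.4088  ⇒  Var(R_m) = 265.4088 / 7 = 37.9155
β = Cov / Var(R_m) = 19.8311 / 37.9155 = 0.5230
E(R) = R_f + β × MRP = 4.35% + 0.5230 × 7.44% = 8.24%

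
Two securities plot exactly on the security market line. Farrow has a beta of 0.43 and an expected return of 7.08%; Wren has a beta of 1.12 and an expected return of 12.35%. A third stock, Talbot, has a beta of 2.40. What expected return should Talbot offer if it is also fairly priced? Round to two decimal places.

22.13%

MRP (SML slope) = (12.35% − 7.08%) / (1.12 − 0.43) = 5.27% / 0.69 = 7.6377%
R_f (intercept) = 7.08% − 0.43 × 7.6377% = 3.7958%
E(R_Talbot) = R_f + β × MRP = 3.7958% + 2.40 × 7.6377% = 22.13%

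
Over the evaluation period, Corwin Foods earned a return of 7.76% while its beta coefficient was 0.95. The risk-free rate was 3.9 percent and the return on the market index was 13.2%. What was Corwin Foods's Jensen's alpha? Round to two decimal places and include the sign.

Market excess return = 13.2% − 3.9% = 9.30%
CAPM benchmark = R_f + β(R_m − R_f) = 3.9% + 0.95 × 9.3% = 12.7350%
α = actual − benchmark = 7.76% − 12.7350% = -4.98%

-4.98%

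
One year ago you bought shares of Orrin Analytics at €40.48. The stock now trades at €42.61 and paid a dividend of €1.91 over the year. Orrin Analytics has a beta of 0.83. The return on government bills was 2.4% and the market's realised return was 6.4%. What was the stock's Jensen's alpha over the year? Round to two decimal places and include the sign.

Realised HPR = (P1 + D1 − P0) / P0 = (42.61 + 1.91 − 40.48) / 40.48 = 4.04 / 40.48 = 9.9802%
MRP = 6.4% − 2.4% = 4.00%
CAPM required = R_f + β·MRP = 2.4% + 0.83 × 4.0% = 5.7200%
α = realised − required = 9.9802% − 5.7200% = +4.26%

+4.26%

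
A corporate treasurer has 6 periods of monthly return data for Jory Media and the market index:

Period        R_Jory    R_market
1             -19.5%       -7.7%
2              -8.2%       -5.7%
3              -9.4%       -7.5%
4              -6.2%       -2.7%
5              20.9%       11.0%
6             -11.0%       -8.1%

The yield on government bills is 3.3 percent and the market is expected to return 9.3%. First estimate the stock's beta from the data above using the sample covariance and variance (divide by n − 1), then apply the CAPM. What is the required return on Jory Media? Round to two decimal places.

14.12%

Mean R_i = (-19.5 − 8.2 − 9.4 − 6.2 + 20.9 − 11.0) / 6 = -5.5667%
Mean R_m = (-7.7 − 5.7 − 7.5 − 2.7 + 11.0 − 8.1) / 6 = -3.4500%
Σ(R_i − R̄_i)(R_m − R̄_m) = 487.9000  ⇒  Cov = 487.9000 / 5 = 97.5800
Σ(R_m − R̄_m)² = 270.5150  ⇒  Var(R_m) = 270.5150 / 5 = 54.1030
β = Cov / Var(R_m) = 97.5800 / 54.1030 = 1.8036
MRP = 9.3% − 3.3% = 6.00%
E(R) = R_f + β × MRP = 3.3% + 1.8036 × 6.0% = 14.12%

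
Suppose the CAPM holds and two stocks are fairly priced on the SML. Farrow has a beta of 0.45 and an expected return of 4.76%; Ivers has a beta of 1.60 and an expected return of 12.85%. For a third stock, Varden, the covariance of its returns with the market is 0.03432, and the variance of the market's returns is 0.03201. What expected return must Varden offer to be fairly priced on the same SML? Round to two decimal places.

MRP = (12.85% − 4.76%) / (1.60 − 0.45) = 7.0348%
R_f = 4.76% − 0.45 × 7.0348% = 1.5943%
β_Varden = Cov / Var(R_m) = 0.03432 / 0.03201 = 1.0722
E(R_Varden) = R_f + β × MRP = 1.5943% + 1.0722 × 7.0348% = 9.14%

9.14%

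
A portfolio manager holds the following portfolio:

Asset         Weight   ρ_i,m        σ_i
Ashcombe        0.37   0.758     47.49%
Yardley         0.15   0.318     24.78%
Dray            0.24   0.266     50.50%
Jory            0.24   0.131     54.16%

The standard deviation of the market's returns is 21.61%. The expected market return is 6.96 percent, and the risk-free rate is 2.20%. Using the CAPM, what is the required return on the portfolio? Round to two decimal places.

β_Ashcombe = 0.758 × 47.49% / 21.61% = 1.6658
β_Yardley = 0.318 × 24.78% / 21.61% = 0.3646
β_Dray = 0.266 × 50.50% / 21.61% = 0.6216
β_Jory = 0.131 × 54.16% / 21.61% = 0.3283
β_P = Σ w_i β_i = 0.37×1.6658 + 0.15×0.3646 + 0.24×0.6216 + 0.24×0.3283 = 0.8990
MRP = 6.96% − 2.20% = 4.76%
E(R_P) = R_f + β_P × MRP = 2.20% + 0.8990 × 4.76% = 6.48%

6.48%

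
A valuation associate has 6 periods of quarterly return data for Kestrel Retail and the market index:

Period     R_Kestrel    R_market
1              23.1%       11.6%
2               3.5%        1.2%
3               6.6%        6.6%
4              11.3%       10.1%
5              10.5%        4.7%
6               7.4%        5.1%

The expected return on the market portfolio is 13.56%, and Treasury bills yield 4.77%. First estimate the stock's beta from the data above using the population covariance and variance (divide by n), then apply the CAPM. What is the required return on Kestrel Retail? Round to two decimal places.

Mean R_i = (23.1 + 3.5 + 6.6 + 11.3 + 10.5 + 7.4) / 6 = 10.4000%
Mean R_m = (11.6 + 1.2 + 6.6 + 10.1 + 4.7 + 5.1) / 6 = 6.5500%
Σ(R_i − R̄_i)(R_m − R̄_m) = 108.2200  ⇒  Cov = 108.2200 / 6 = 18.0367
Σ(R_m − R̄_m)² = 72.2550  ⇒  Var(R_m) = 72.2550 / 6 = 12.0425
β = Cov / Var(R_m) = 18.0367 / 12.0425 = 1.4978
MRP = 13.56% − 4.77% = 8.79%
E(R) = R_f + β × MRP = 4.77% + 1.4978 × 8.79% = 17.94%

17.94%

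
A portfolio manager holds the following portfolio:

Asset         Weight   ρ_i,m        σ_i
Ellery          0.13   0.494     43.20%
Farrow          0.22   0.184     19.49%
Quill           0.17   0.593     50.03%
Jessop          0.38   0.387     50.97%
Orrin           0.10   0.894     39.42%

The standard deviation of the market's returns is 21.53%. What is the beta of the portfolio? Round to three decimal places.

0.912

β_Ellery = 0.494 × 43.20% / 21.53% = 0.9912
β_Farrow = 0.184 × 19.49% / 21.53% = 0.1666
β_Quill = 0.593 × 50.03% / 21.53% = 1.3780
β_Jessop = 0.387 × 50.97% / 21.53% = 0.9162
β_Orrin = 0.894 × 39.42% / 21.53% = 1.6369
β_P = Σ w_i β_i = 0.13×0.9912 + 0.22×0.1666 + 0.17×1.3780 + 0.38×0.9162 + 0.10×1.6369 = 0.9116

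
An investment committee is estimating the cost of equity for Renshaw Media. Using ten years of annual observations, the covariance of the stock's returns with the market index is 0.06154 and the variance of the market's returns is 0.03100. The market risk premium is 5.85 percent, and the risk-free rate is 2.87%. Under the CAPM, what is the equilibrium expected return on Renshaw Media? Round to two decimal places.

14.48%

β = Cov(R_i, R_m) / Var(R_m) = 0.06154 / 0.03100 = 1.9852
E(R) = R_f + β × MRP = 2.87% + 1.9852 × 5.85% = 14.48%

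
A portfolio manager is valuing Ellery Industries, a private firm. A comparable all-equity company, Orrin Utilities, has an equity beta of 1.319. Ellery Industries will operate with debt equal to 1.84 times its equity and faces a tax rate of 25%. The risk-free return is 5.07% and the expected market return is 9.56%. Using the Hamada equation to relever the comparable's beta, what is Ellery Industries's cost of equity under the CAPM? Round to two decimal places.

19.17%

β_L = β_U × [1 + (1 − t)(D/E)] = 1.319 × [1 + (1 − 0.25) × 1.84]
    = 1.319 × [1 + 0.75 × 1.84] = 1.319 × 2.3800 = 3.1392
MRP = 9.56% − 5.07% = 4.49%
E(R) = R_f + β_L × MRP = 5.07% + 3.1392 × 4.49% = 19.17%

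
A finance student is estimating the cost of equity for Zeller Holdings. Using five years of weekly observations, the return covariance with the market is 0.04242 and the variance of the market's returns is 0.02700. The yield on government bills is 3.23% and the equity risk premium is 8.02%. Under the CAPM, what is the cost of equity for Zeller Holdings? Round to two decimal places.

β = Cov(R_i, R_m) / Var(R_m) = 0.04242 / 0.02700 = 1.5711
E(R) = R_f + β × MRP = 3.23% + 1.5711 × 8.02% = 15.83%

15.83%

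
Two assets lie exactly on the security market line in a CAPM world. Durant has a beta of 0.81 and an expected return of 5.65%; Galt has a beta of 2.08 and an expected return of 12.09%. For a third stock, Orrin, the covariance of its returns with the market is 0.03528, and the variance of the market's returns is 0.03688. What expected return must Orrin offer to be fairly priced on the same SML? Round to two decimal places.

MRP = (12.09% − 5.65%) / (2.08 − 0.81) = 5.0709%
R_f = 5.65% − 0.81 × 5.0709% = 1.5426%
β_Orrin = Cov / Var(R_m) = 0.03528 / 0.03688 = 0.9566
E(R_Orrin) = R_f + β × MRP = 1.5426% + 0.9566 × 5.0709% = 6.39%

6.39%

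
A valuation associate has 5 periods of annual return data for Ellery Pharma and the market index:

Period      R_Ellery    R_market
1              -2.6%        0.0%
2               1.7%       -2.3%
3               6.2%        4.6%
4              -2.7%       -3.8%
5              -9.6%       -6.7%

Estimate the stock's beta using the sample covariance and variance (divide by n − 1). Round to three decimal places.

1.213

Mean R_i = (-2.6 + 1.7 + 6.2 − 2.7 − 9.6) / 5 = -1.4000%
Mean R_m = (0.0 − 2.3 + 4.6 − 3.8 − 6.7) / 5 = -1.6400%
Σ(R_i − R̄_i)(R_m − R̄_m) = 87.7100  ⇒  Cov = 87.7100 / 4 = 21.9275
Σ(R_m − R̄_m)² = 72.3320  ⇒  Var(R_m) = 72.3320 / 4 = 18.0830
β = Cov / Var(R_m) = 21.9275 / 18.0830 = 1.2126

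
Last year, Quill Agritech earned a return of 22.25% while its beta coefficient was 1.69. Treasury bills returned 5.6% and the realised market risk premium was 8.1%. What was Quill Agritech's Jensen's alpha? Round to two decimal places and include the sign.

+2.96%

CAPM benchmark = R_f + β(R_m − R_f) = 5.6% + 1.69 × 8.1% = 19.2890%
α = actual − benchmark = 22.25% − 19.2890% = +2.96%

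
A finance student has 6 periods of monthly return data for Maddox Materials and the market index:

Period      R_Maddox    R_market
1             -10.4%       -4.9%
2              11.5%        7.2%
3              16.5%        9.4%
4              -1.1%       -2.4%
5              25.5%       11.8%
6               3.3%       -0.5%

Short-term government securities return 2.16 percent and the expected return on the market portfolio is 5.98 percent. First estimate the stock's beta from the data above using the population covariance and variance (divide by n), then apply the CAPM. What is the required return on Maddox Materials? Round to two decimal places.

9.12%

Mean R_i = (-10.4 + 11.5 + 16.5 − 1.1 + 25.5 + 3.3) / 6 = 7.5500%
Mean R_m = (-4.9 + 7.2 + 9.4 − 2.4 + 11.8 − 0.5) / 6 = 3.4333%
Σ(R_i − R̄_i)(R_m − R̄_m) = 435.2200  ⇒  Cov = 435.2200 / 6 = 72.5367
Σ(R_m − R̄_m)² = 238.7333  ⇒  Var(R_m) = 238.7333 / 6 = 39.7889
β = Cov / Var(R_m) = 72.5367 / 39.7889 = 1.8230
MRP = 5.98% − 2.16% = 3.82%
E(R) = R_f + β × MRP = 2.16% + 1.8230 × 3.82% = 9.12%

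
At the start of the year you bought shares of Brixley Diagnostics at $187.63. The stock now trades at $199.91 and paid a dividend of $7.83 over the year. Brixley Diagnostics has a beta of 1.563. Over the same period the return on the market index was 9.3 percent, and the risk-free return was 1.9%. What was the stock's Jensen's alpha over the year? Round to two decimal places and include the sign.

-2.75%

Realised HPR = (P1 + D1 − P0) / P0 = (199.91 + 7.83 − 187.63) / 187.63 = 20.11 / 187.63 = 10.7179%
MRP = 9.3% − 1.9% = 7.40%
CAPM required = R_f + β·MRP = 1.9% + 1.563 × 7.4% = 13.4662%
α = realised − required = 10.7179% − 13.4662% = -2.75%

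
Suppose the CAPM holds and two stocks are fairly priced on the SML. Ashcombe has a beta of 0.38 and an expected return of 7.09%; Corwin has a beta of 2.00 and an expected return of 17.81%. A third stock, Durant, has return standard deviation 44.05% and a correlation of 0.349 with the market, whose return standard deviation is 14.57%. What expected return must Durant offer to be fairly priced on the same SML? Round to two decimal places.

MRP = (17.81% − 7.09%) / (2.00 − 0.38) = 6.6173%
R_f = 7.09% − 0.38 × 6.6173% = 4.5754%
β_Durant = ρ·σ_i/σ_m = 0.349 × 44.05 / 14.57 = 1.0551
E(R_Durant) = R_f + β × MRP = 4.5754% + 1.0551 × 6.6173% = 11.56%

11.56%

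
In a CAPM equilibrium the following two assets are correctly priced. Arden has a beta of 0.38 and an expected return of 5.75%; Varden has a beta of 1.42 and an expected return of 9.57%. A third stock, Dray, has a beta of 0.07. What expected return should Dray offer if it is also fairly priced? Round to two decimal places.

MRP (SML slope) = (9.57% − 5.75%) / (1.42 − 0.38) = 3.82% / 1.04 = 3.6731%
R_f (intercept) = 5.75% − 0.38 × 3.6731% = 4.3542%
E(R_Dray) = R_f + β × MRP = 4.3542% + 0.07 × 3.6731% = 4.61%

4.61%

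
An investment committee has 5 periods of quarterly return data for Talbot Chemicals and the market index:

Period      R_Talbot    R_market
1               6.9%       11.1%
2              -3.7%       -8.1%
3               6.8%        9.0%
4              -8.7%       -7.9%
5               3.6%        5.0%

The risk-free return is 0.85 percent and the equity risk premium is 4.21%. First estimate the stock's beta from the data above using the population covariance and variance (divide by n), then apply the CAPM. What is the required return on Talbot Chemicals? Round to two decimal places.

3.88%

Mean R_i = (6.9 − 3.7 + 6.8 − 8.7 + 3.6) / 5 = 0.9800%
Mean R_m = (11.1 − 8.1 + 9.0 − 7.9 + 5.0) / 5 = 1.8200%
Σ(R_i − R̄_i)(R_m − R̄_m) = 245.5720  ⇒  Cov = 245.5720 / 5 = 49.1144
Σ(R_m − R̄_m)² = 340.6680  ⇒  Var(R_m) = 340.6680 / 5 = 68.1336
β = Cov / Var(R_m) = 49.1144 / 68.1336 = 0.7209
E(R) = R_f + β × MRP = 0.85% + 0.7209 × 4.21% = 3.88%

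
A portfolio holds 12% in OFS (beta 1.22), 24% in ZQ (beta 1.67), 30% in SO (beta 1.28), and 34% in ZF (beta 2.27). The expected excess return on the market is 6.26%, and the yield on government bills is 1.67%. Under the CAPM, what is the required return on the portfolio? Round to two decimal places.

12.33%

β_P = Σ w_i β_i = 0.12×1.22 + 0.24×1.67 + 0.30×1.28 + 0.34×2.27 = 1.7030
E(R_P) = R_f + β_P × MRP = 1.67% + 1.7030 × 6.26% = 12.33%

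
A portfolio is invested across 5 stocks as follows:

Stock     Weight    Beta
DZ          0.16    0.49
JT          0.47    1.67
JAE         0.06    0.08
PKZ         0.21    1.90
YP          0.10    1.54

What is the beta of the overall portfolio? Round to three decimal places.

1.421

β_P = Σ w_i β_i = 0.16×0.49 + 0.47×1.67 + 0.06×0.08 + 0.21×1.90 + 0.10×1.54 = 1.4211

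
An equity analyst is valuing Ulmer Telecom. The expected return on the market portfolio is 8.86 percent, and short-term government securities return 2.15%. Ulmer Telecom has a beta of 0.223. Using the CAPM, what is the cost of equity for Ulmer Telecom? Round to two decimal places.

3.65%

Market risk premium = E(R_m) − R_f = 8.86% − 2.15% = 6.71%
E(R) = R_f + β × MRP = 2.15% + 0.223 × 6.71% = 3.65%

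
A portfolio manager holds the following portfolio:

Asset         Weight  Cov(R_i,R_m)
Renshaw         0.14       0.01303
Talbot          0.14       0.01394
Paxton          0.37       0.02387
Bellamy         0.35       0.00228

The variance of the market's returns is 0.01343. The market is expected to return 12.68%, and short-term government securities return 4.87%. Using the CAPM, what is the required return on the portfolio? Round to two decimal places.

β_Renshaw = 0.01303 / 0.01343 = 0.9702
β_Talbot = 0.01394 / 0.01343 = 1.0380
β_Paxton = 0.02387 / 0.01343 = 1.7774
β_Bellamy = 0.00228 / 0.01343 = 0.1698
β_P = Σ w_i β_i = 0.14×0.9702 + 0.14×1.0380 + 0.37×1.7774 + 0.35×0.1698 = 0.9982
MRP = 12.68% − 4.87% = 7.81%
E(R_P) = R_f + β_P × MRP = 4.87% + 0.9982 × 7.81% = 12.67%

12.67%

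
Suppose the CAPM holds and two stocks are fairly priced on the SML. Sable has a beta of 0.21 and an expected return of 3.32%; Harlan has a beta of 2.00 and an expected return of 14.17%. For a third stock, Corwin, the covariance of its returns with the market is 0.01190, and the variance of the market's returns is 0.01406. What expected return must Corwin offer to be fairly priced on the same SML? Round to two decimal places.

7.18%

MRP = (14.17% − 3.32%) / (2.00 − 0.21) = 6.0615%
R_f = 3.32% − 0.21 × 6.0615% = 2.0471%
β_Corwin = Cov / Var(R_m) = 0.01190 / 0.01406 = 0.8464
E(R_Corwin) = R_f + β × MRP = 2.0471% + 0.8464 × 6.0615% = 7.18%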